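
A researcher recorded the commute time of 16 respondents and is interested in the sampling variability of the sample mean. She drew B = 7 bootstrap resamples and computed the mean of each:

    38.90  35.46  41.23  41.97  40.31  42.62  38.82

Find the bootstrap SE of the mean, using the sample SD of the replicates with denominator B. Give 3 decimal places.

Bootstrap SE is the standard deviation of the 7 replicate means.
Mean of replicates: (38.90 + 35.46 + 41.23 + 41.97 + 40.31 + 42.62 + 38.82) / 7 = 279.3100 / 7 = 39.9014
Sum of squared deviations: (−1.0014)² + (−4.4414)² + (+1.3286)² + (+2.0686)² + (+0.4086)² + (+2.7186)² + (−1.0814)² = 35.5003
Variance = 35.5003 / 7 = 5.0715
SE* = √5.0715

SE* = 2.252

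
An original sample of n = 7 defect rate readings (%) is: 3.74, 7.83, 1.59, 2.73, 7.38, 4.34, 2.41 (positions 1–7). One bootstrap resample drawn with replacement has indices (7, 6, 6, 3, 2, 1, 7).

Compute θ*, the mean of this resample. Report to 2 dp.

Resample values: 2.41, 4.34, 4.34, 1.59, 7.83, 3.74, 2.41.
Mean = (2.41 + 4.34 + 4.34 + 1.59 + 7.83 + 3.74 + 2.41) / 7 = 26.660 / 7 = 3.81

θ* = 3.81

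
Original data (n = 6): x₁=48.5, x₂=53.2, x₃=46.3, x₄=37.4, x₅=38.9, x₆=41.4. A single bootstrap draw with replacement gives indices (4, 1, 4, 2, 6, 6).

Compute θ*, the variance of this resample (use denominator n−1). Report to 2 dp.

θ* = 40.37

Resample values: 37.4, 48.5, 37.4, 53.2, 41.4, 41.4.
Mean = 43.2167; sum of squared deviations = 201.8483
s² = 201.8483 / 5 = 40.3697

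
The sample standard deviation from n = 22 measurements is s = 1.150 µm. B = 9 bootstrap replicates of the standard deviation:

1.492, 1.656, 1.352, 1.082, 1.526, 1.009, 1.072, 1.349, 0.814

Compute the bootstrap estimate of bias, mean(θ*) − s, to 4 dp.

mean(θ*) = (1.492 + 1.656 + 1.352 + 1.082 + 1.526 + 1.009 + 1.072 + 1.349 + 0.814) / 9 = 1.26133
bias = 1.26133 − 1.150

bias = +0.1113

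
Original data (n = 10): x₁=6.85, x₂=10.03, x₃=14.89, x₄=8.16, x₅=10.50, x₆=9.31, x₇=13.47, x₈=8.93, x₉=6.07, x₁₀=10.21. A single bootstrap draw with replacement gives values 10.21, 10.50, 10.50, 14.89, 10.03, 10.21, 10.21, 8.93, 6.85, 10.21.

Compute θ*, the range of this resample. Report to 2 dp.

θ* = 8.04

Range = 14.89 − 6.85 = 8.04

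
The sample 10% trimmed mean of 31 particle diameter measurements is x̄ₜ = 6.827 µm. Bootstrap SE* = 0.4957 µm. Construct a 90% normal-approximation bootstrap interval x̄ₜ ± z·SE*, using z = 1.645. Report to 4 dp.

(6.0116, 7.6424)

Margin = 1.645 × 0.4957 = 0.81543
Interval: 6.827 ± 0.81543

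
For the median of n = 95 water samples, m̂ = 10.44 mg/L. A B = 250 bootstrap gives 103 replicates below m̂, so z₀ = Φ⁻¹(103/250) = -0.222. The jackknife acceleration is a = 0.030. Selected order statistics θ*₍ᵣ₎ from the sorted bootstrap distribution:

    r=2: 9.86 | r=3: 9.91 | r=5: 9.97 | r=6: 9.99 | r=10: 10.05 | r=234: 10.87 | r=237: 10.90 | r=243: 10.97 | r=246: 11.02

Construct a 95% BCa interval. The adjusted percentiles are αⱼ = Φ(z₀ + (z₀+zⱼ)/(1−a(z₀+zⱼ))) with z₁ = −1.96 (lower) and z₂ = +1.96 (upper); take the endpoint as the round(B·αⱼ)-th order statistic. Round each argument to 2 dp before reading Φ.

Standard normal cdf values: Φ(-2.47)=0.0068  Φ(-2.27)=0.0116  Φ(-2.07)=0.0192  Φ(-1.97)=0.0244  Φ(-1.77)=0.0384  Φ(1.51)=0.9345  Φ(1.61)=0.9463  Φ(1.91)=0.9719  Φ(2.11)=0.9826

(9.91, 10.90)

Lower: z₀ + z₁ = -0.222 + (-1.960) = -2.182; 1 − a(z₀+z₁) = 1 − (0.030)(-2.182) = 1.0655; argument = -0.222 + (-2.182)/1.0655 = -2.2699 → -2.27.
α₁ = Φ(-2.27) = 0.0116; rank = round(250 × 0.0116) = 3; θ*₍3₎ = 9.91.
Upper: z₀ + z₂ = 1.738; 1 − a(z₀+z₂) = 0.9479; argument = 1.6116 → 1.61; α₂ = 0.9463; rank = 237; θ*₍237₎ = 10.90.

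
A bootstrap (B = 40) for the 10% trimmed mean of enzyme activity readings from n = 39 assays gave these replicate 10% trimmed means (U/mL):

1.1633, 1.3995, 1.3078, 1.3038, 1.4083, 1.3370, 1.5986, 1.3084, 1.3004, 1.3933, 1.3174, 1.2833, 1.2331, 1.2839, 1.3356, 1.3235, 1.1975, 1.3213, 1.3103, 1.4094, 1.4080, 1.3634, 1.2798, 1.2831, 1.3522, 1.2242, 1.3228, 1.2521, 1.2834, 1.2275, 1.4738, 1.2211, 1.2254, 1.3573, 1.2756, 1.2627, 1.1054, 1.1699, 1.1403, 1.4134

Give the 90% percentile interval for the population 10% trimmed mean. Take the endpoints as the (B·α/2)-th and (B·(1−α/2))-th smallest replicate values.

Sorted replicates: 1.1054, 1.1403, 1.1633, 1.1699, 1.1975, 1.2211, 1.2242, 1.2254, 1.2275, 1.2331, 1.2521, 1.2627, 1.2756, 1.2798, 1.2831, 1.2833, 1.2834, 1.2839, 1.3004, 1.3038, 1.3078, 1.3084, 1.3103, 1.3174, 1.3213, 1.3228, 1.3235, 1.3356, 1.3370, 1.3522, 1.3573, 1.3634, 1.3933, 1.3995, 1.4080, 1.4083, 1.4094, 1.4134, 1.4738, 1.5986
α = 0.10; lower rank = 40 × 0.050 = 2; upper rank = 40 × 0.950 = 38.
The 2nd smallest replicate is 1.1403; the 38th is 1.4134.

(1.1403, 1.4134)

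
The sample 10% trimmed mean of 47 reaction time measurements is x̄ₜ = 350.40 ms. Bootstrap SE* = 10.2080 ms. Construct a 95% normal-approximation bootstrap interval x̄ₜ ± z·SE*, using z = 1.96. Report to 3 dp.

(330.392, 370.408)

Margin = 1.96 × 10.2080 = 20.0077
Interval: 350.40 ± 20.0077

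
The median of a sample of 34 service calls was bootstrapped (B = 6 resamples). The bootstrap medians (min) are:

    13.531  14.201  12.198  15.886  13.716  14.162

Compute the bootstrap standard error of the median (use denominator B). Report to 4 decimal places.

SE* = 1.0921

Bootstrap SE is the standard deviation of the 6 replicate medians.
Mean of replicates: (13.531 + 14.201 + 12.198 + 15.886 + 13.716 + 14.162) / 6 = 83.69400 / 6 = 13.94900
Sum of squared deviations: (−0.41800)² + (+0.25200)² + (−1.75100)² + (+1.93700)² + (−0.23300)² + (+0.21300)² = 7.15586
Variance = 7.15586 / 6 = 1.19264
SE* = √1.19264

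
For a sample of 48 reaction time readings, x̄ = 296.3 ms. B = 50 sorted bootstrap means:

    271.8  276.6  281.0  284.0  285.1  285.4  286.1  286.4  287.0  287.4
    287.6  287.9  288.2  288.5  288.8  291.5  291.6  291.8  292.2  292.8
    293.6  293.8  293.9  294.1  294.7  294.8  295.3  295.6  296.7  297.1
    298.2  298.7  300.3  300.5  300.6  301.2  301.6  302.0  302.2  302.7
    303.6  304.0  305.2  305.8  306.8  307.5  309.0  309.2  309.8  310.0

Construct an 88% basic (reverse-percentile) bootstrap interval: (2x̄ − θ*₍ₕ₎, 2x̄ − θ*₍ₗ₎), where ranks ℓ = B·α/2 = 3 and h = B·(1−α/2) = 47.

(283.6, 311.6)

Percentile endpoints at ranks 3 and 47: θ*₍3₎ = 281.0, θ*₍47₎ = 309.0.
Basic interval reflects these around x̄:
  lower = 2 × 296.3 − 309.0 = 283.6
  upper = 2 × 296.3 − 281.0 = 311.6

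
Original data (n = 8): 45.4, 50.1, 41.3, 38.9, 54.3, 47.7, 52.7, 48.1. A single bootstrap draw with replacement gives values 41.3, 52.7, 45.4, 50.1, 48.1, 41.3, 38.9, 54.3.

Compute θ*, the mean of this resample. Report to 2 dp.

θ* = 46.51

Mean = (41.3 + 52.7 + 45.4 + 50.1 + 48.1 + 41.3 + 38.9 + 54.3) / 8 = 372.10 / 8 = 46.51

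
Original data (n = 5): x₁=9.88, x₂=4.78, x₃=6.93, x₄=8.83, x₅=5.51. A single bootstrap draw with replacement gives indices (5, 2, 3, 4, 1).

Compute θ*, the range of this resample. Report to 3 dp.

Resample values: 5.51, 4.78, 6.93, 8.83, 9.88.
Range = 9.88 − 4.78 = 5.100

θ* = 5.100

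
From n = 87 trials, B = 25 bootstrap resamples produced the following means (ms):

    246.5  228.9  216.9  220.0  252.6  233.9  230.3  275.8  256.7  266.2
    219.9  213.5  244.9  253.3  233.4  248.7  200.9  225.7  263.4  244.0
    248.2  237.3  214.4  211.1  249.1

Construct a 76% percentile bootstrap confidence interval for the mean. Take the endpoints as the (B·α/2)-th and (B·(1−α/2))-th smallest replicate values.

Sorted replicates: 200.9, 211.1, 213.5, 214.4, 216.9, 219.9, 220.0, 225.7, 228.9, 230.3, 233.4, 233.9, 237.3, 244.0, 244.9, 246.5, 248.2, 248.7, 249.1, 252.6, 253.3, 256.7, 263.4, 266.2, 275.8
α = 0.24; lower rank = 25 × 0.120 = 3; upper rank = 25 × 0.880 = 22.
The 3rd smallest replicate is 213.5; the 22nd is 256.7.

(213.5, 256.7)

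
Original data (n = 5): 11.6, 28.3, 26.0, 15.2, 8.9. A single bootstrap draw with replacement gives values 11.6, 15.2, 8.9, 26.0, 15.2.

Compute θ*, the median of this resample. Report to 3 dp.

θ* = 15.200

Sorted: 8.9, 11.6, 15.2, 15.2, 26.0
Median = middle value = 15.200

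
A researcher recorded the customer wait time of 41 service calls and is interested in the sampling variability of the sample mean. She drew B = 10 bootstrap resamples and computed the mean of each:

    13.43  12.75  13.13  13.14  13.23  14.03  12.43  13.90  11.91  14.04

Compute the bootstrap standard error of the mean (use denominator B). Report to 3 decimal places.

Bootstrap SE is the standard deviation of the 10 replicate means.
Mean of replicates: (13.43 + 12.75 + 13.13 + 13.14 + 13.23 + 14.03 + 12.43 + 13.90 + 11.91 + 14.04) / 10 = 131.9900 / 10 = 13.1990
Sum of squared deviations: (+0.2310)² + (−0.4490)² + (−0.0690)² + (−0.0590)² + (+0.0310)² + (+0.8310)² + (−0.7690)² + (+0.7010)² + (−1.2890)² + (+0.8410)² = 4.4063
Variance = 4.4063 / 10 = 0.4406
SE* = √0.4406

SE* = 0.664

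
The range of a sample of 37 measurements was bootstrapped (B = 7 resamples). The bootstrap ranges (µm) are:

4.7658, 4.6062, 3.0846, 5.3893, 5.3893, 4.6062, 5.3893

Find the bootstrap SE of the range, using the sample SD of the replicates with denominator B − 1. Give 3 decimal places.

Bootstrap SE is the standard deviation of the 7 replicate ranges.
Mean of replicates: (4.7658 + 4.6062 + 3.0846 + 5.3893 + 5.3893 + 4.6062 + 5.3893) / 7 = 33.23070 / 7 = 4.74724
Sum of squared deviations: (+0.01856)² + (−0.14104)² + (−1.66264)² + (+0.64206)² + (+0.64206)² + (−0.14104)² + (+0.64206)² = 4.04122
Variance = 4.04122 / 6 = 0.67354
SE* = √0.67354

SE* = 0.821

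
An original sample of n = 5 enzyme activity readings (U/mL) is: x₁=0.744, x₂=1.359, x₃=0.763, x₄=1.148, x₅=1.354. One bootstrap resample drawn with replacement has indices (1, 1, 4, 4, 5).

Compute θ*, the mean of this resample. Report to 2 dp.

θ* = 1.03

Resample values: 0.744, 0.744, 1.148, 1.148, 1.354.
Mean = (0.744 + 0.744 + 1.148 + 1.148 + 1.354) / 5 = 5.1380 / 5 = 1.03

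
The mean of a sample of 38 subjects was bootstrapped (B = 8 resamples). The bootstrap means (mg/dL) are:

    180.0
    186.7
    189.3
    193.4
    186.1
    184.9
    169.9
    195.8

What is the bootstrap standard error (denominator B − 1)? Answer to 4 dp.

Bootstrap SE is the standard deviation of the 8 replicate means.
Mean of replicates: (180.0 + 186.7 + 189.3 + 193.4 + 186.1 + 184.9 + 169.9 + 195.8) / 8 = 1486.10000 / 8 = 185.76250
Sum of squared deviations: (−5.76250)² + (+0.93750)² + (+3.53750)² + (+7.63750)² + (+0.33750)² + (−0.86250)² + (−15.86250)² + (+10.03750)² = 458.15875
Variance = 458.15875 / 7 = 65.45125
SE* = √65.45125

SE* = 8.0902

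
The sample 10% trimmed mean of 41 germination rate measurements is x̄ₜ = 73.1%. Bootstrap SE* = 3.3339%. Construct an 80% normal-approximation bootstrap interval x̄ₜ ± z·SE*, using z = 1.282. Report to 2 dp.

(68.83, 77.37)

Margin = 1.282 × 3.3339 = 4.274
Interval: 73.1 ± 4.274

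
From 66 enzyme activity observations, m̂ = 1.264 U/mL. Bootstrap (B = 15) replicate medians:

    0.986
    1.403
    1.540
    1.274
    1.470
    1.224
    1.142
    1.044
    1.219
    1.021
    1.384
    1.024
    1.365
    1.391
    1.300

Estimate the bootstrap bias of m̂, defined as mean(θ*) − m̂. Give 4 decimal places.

mean(θ*) = (0.986 + 1.403 + 1.540 + 1.274 + 1.470 + 1.224 + 1.142 + 1.044 + 1.219 + 1.021 + 1.384 + 1.024 + 1.365 + 1.391 + 1.300) / 15 = 1.25247
bias = 1.25247 − 1.264

bias = −0.0115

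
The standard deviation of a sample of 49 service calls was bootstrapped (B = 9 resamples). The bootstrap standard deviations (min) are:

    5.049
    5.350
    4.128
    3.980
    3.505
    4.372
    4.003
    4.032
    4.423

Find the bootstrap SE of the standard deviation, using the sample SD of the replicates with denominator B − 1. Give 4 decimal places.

SE* = 0.5707

Bootstrap SE is the standard deviation of the 9 replicate standard deviations.
Mean of replicates: (5.049 + 5.350 + 4.128 + 3.980 + 3.505 + 4.372 + 4.003 + 4.032 + 4.423) / 9 = 38.84200 / 9 = 4.31578
Sum of squared deviations: (+0.73322)² + (+1.03422)² + (−0.18778)² + (−0.33578)² + (−0.81078)² + (+0.05622)² + (−0.31278)² + (−0.28378)² + (+0.10722)² = 2.60562
Variance = 2.60562 / 8 = 0.32570
SE* = √0.32570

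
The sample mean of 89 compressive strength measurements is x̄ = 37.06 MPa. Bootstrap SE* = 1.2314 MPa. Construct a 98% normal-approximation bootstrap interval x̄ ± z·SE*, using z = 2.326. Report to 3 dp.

Margin = 2.326 × 1.2314 = 2.8642
Interval: 37.06 ± 2.8642

(34.196, 39.924)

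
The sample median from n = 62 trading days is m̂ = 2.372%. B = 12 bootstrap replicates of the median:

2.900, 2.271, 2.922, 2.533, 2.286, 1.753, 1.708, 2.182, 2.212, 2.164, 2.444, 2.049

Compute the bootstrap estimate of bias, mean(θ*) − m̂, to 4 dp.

bias = −0.0867

mean(θ*) = (2.900 + 2.271 + 2.922 + 2.533 + 2.286 + 1.753 + 1.708 + 2.182 + 2.212 + 2.164 + 2.444 + 2.049) / 12 = 2.28533
bias = 2.28533 − 2.372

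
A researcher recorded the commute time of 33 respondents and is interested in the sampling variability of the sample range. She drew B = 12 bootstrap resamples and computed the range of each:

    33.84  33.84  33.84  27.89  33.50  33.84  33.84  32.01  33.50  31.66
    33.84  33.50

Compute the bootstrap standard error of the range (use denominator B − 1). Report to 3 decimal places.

Bootstrap SE is the standard deviation of the 12 replicate ranges.
Mean of replicates: (33.84 + 33.84 + 33.84 + 27.89 + 33.50 + 33.84 + 33.84 + 32.01 + 33.50 + 31.66 + 33.84 + 33.50) / 12 = 395.1000 / 12 = 32.9250
Sum of squared deviations: (+0.9150)² + (+0.9150)² + (+0.9150)² + (−5.0350)² + (+0.5750)² + (+0.9150)² + (+0.9150)² + (−0.9150)² + (+0.5750)² + (−1.2650)² + (+0.9150)² + (+0.5750)² = 33.8039
Variance = 33.8039 / 11 = 3.0731
SE* = √3.0731

SE* = 1.753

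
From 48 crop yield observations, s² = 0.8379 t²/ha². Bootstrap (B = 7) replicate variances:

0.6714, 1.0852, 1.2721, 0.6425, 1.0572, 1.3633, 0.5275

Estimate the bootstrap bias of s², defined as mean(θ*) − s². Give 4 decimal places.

mean(θ*) = (0.6714 + 1.0852 + 1.2721 + 0.6425 + 1.0572 + 1.3633 + 0.5275) / 7 = 0.94560
bias = 0.94560 − 0.8379

bias = +0.1077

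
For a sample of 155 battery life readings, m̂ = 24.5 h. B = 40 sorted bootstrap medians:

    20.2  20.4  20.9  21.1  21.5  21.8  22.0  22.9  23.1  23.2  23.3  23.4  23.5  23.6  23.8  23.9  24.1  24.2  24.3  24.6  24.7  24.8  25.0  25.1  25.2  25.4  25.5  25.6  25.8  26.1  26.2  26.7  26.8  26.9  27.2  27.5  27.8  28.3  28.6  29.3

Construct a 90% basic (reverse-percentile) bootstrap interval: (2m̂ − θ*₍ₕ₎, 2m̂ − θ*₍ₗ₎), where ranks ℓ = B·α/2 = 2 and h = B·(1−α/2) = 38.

(20.7, 28.6)

Percentile endpoints at ranks 2 and 38: θ*₍2₎ = 20.4, θ*₍38₎ = 28.3.
Basic interval reflects these around m̂:
  lower = 2 × 24.5 − 28.3 = 20.7
  upper = 2 × 24.5 − 20.4 = 28.6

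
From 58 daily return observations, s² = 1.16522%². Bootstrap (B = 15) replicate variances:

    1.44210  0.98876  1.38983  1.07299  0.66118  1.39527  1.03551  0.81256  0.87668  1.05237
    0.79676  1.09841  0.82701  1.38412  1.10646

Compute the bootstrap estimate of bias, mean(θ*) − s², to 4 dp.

mean(θ*) = (1.44210 + 0.98876 + 1.38983 + 1.07299 + 0.66118 + 1.39527 + 1.03551 + 0.81256 + 0.87668 + 1.05237 + 0.79676 + 1.09841 + 0.82701 + 1.38412 + 1.10646) / 15 = 1.062667
bias = 1.062667 − 1.16522

bias = −0.1026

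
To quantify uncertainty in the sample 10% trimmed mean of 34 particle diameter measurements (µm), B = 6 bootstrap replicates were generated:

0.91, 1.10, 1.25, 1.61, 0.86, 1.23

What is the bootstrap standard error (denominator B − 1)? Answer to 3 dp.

Bootstrap SE is the standard deviation of the 6 replicate 10% trimmed means.
Mean of replicates: (0.91 + 1.10 + 1.25 + 1.61 + 0.86 + 1.23) / 6 = 6.9600 / 6 = 1.1600
Sum of squared deviations: (−0.2500)² + (−0.0600)² + (+0.0900)² + (+0.4500)² + (−0.3000)² + (+0.0700)² = 0.3716
Variance = 0.3716 / 5 = 0.0743
SE* = √0.0743

SE* = 0.273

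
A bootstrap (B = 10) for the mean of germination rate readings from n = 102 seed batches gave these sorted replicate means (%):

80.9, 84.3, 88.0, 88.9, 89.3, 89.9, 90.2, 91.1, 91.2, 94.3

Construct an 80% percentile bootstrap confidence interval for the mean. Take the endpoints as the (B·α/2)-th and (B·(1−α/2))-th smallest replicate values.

α = 0.20; lower rank = 10 × 0.100 = 1; upper rank = 10 × 0.900 = 9.
The 1st smallest replicate is 80.9; the 9th is 91.2.

(80.9, 91.2)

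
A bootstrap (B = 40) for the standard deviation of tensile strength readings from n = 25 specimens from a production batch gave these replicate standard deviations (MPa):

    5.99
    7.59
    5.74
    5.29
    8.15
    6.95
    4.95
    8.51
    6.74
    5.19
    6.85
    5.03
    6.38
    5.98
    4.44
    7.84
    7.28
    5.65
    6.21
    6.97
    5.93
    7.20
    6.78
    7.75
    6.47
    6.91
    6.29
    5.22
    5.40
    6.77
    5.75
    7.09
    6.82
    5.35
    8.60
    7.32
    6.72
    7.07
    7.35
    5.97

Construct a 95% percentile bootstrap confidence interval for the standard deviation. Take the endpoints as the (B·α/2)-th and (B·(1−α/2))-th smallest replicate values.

Sorted replicates: 4.44, 4.95, 5.03, 5.19, 5.22, 5.29, 5.35, 5.40, 5.65, 5.74, 5.75, 5.93, 5.97, 5.98, 5.99, 6.21, 6.29, 6.38, 6.47, 6.72, 6.74, 6.77, 6.78, 6.82, 6.85, 6.91, 6.95, 6.97, 7.07, 7.09, 7.20, 7.28, 7.32, 7.35, 7.59, 7.75, 7.84, 8.15, 8.51, 8.60
α = 0.05; lower rank = 40 × 0.025 = 1; upper rank = 40 × 0.975 = 39.
The 1st smallest replicate is 4.44; the 39th is 8.51.

(4.44, 8.51)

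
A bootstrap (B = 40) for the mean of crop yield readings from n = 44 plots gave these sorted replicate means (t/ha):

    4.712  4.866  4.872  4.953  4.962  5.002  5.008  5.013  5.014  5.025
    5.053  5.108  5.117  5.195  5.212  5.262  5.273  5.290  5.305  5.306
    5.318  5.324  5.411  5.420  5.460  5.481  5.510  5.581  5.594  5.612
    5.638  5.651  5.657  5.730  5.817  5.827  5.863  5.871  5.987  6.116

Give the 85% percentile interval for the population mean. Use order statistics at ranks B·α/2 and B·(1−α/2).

(4.872, 5.863)

α = 0.15; lower rank = 40 × 0.075 = 3; upper rank = 40 × 0.925 = 37.
The 3rd smallest replicate is 4.872; the 37th is 5.863.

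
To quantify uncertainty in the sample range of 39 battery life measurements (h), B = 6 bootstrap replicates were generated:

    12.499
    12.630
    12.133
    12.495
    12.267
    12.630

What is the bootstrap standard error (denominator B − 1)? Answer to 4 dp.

SE* = 0.2014

Bootstrap SE is the standard deviation of the 6 replicate ranges.
Mean of replicates: (12.499 + 12.630 + 12.133 + 12.495 + 12.267 + 12.630) / 6 = 74.65400 / 6 = 12.44233
Sum of squared deviations: (+0.05667)² + (+0.18767)² + (−0.30933)² + (+0.05267)² + (−0.17533)² + (+0.18767)² = 0.20285
Variance = 0.20285 / 5 = 0.04057
SE* = √0.04057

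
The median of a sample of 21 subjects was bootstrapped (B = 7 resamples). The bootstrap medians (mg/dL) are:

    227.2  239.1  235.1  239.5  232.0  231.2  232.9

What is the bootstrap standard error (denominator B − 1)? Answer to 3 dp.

SE* = 4.409

Bootstrap SE is the standard deviation of the 7 replicate medians.
Mean of replicates: (227.2 + 239.1 + 235.1 + 239.5 + 232.0 + 231.2 + 232.9) / 7 = 1637.0000 / 7 = 233.8571
Sum of squared deviations: (−6.6571)² + (+5.2429)² + (+1.2429)² + (+5.6429)² + (−1.8571)² + (−2.6571)² + (−0.9571)² = 116.6171
Variance = 116.6171 / 6 = 19.4362
SE* = √19.4362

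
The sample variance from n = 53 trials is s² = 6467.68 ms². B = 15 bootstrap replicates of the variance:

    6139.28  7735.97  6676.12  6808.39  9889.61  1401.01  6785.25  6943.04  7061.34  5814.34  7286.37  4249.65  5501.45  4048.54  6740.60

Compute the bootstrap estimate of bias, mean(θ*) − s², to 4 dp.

bias = −262.2827

mean(θ*) = (6139.28 + 7735.97 + 6676.12 + 6808.39 + 9889.61 + 1401.01 + 6785.25 + 6943.04 + 7061.34 + 5814.34 + 7286.37 + 4249.65 + 5501.45 + 4048.54 + 6740.60) / 15 = 6205.39733
bias = 6205.39733 − 6467.68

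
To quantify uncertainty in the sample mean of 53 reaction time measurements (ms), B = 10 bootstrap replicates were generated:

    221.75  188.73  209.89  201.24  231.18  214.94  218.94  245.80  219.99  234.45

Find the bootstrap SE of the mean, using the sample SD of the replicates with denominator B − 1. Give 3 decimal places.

SE* = 16.479

Bootstrap SE is the standard deviation of the 10 replicate means.
Mean of replicates: (221.75 + 188.73 + 209.89 + 201.24 + 231.18 + 214.94 + 218.94 + 245.80 + 219.99 + 234.45) / 10 = 2186.9100 / 10 = 218.6910
Sum of squared deviations: (+3.0590)² + (−29.9610)² + (−8.8010)² + (−17.4510)² + (+12.4890)² + (−3.7510)² + (+0.2490)² + (+27.1090)² + (+1.2990)² + (+15.7590)² = 2444.0525
Variance = 2444.0525 / 9 = 271.5614
SE* = √271.5614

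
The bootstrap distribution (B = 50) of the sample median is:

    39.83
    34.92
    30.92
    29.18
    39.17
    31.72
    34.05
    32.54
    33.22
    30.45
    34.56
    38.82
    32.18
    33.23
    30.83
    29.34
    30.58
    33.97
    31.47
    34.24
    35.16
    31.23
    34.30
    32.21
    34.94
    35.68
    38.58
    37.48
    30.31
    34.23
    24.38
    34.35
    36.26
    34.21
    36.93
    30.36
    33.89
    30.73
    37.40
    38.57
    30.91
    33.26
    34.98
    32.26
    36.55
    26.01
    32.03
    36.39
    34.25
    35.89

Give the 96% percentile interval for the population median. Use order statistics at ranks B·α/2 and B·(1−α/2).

(24.38, 39.17)

Sorted replicates: 24.38, 26.01, 29.18, 29.34, 30.31, 30.36, 30.45, 30.58, 30.73, 30.83, 30.91, 30.92, 31.23, 31.47, 31.72, 32.03, 32.18, 32.21, 32.26, 32.54, 33.22, 33.23, 33.26, 33.89, 33.97, 34.05, 34.21, 34.23, 34.24, 34.25, 34.30, 34.35, 34.56, 34.92, 34.94, 34.98, 35.16, 35.68, 35.89, 36.26, 36.39, 36.55, 36.93, 37.40, 37.48, 38.57, 38.58, 38.82, 39.17, 39.83
α = 0.04; lower rank = 50 × 0.020 = 1; upper rank = 50 × 0.980 = 49.
The 1st smallest replicate is 24.38; the 49th is 39.17.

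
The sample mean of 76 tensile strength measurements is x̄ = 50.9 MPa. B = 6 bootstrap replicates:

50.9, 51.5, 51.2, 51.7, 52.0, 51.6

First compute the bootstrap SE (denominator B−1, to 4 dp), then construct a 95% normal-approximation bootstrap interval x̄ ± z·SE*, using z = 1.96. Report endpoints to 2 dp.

Mean of replicates = 51.4833; sum of squared deviations = 0.7483; SE* = √(0.7483/5) = 0.3869
Margin = 1.96 × 0.3869 = 0.758
Interval: 50.9 ± 0.758

(50.14, 51.66)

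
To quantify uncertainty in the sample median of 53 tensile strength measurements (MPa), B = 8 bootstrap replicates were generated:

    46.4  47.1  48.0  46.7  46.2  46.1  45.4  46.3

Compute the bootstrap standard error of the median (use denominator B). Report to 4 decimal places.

SE* = 0.7207

Bootstrap SE is the standard deviation of the 8 replicate medians.
Mean of replicates: (46.4 + 47.1 + 48.0 + 46.7 + 46.2 + 46.1 + 45.4 + 46.3) / 8 = 372.20000 / 8 = 46.52500
Sum of squared deviations: (−0.12500)² + (+0.57500)² + (+1.47500)² + (+0.17500)² + (−0.32500)² + (−0.42500)² + (−1.12500)² + (−0.22500)² = 4.15500
Variance = 4.15500 / 8 = 0.51938
SE* = √0.51938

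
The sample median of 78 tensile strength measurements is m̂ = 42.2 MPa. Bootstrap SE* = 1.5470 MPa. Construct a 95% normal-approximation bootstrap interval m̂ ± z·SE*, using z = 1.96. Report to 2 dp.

(39.17, 45.23)

Margin = 1.96 × 1.5470 = 3.032
Interval: 42.2 ± 3.032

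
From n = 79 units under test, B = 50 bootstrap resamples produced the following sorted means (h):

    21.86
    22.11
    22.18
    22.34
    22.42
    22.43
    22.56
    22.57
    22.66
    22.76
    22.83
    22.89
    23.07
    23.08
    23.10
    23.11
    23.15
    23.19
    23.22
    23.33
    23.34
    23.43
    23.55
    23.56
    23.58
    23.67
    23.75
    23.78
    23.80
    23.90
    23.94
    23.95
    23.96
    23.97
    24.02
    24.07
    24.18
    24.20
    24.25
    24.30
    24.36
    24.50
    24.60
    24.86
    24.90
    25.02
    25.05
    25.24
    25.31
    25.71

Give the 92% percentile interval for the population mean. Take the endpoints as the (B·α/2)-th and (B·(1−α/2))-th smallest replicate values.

α = 0.08; lower rank = 50 × 0.040 = 2; upper rank = 50 × 0.960 = 48.
The 2nd smallest replicate is 22.11; the 48th is 25.24.

(22.11, 25.24)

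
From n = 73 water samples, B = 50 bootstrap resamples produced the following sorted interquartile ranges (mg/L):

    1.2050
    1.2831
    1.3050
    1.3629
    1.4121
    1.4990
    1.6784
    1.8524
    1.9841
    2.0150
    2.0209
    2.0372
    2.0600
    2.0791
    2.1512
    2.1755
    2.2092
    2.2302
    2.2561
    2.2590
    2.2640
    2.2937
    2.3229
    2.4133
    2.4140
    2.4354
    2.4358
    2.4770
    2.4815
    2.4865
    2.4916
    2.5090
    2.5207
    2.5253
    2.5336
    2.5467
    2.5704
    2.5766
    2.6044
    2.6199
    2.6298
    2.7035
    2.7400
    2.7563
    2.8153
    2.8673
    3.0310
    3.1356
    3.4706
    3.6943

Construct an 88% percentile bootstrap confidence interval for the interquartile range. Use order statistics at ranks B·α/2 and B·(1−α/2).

(1.3050, 3.0310)

α = 0.12; lower rank = 50 × 0.060 = 3; upper rank = 50 × 0.940 = 47.
The 3rd smallest replicate is 1.3050; the 47th is 3.0310.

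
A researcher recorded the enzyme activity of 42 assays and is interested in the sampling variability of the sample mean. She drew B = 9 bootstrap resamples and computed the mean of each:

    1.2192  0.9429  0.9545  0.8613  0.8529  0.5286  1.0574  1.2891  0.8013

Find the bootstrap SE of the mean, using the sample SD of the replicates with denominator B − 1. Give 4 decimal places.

Bootstrap SE is the standard deviation of the 9 replicate means.
Mean of replicates: (1.2192 + 0.9429 + 0.9545 + 0.8613 + 0.8529 + 0.5286 + 1.0574 + 1.2891 + 0.8013) / 9 = 8.50720 / 9 = 0.94524
Sum of squared deviations: (+0.27396)² + (−0.00234)² + (+0.00926)² + (−0.08394)² + (−0.09234)² + (−0.41664)² + (+0.11216)² + (+0.34386)² + (−0.14394)² = 0.41585
Variance = 0.41585 / 8 = 0.05198
SE* = √0.05198

SE* = 0.2280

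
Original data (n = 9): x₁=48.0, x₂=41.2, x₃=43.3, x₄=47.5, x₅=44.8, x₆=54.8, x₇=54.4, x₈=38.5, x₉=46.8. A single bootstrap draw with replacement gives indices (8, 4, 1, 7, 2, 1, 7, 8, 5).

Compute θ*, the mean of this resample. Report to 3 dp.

θ* = 46.144

Resample values: 38.5, 47.5, 48.0, 54.4, 41.2, 48.0, 54.4, 38.5, 44.8.
Mean = (38.5 + 47.5 + 48.0 + 54.4 + 41.2 + 48.0 + 54.4 + 38.5 + 44.8) / 9 = 415.30 / 9 = 46.144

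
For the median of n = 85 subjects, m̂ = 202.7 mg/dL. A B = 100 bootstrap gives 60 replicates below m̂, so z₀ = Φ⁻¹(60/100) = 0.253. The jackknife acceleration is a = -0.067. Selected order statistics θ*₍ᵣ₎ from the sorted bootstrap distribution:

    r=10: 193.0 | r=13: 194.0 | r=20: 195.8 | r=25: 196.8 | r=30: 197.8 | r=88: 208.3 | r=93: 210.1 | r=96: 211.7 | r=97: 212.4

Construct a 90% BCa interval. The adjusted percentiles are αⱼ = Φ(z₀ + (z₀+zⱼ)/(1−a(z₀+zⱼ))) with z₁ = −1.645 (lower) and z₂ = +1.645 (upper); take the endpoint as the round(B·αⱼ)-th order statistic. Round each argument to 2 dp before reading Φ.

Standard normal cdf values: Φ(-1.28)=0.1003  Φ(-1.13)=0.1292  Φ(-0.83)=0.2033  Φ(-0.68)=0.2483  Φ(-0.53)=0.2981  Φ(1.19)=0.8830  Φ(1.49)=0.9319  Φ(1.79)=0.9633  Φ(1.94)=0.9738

Lower: z₀ + z₁ = 0.253 + (-1.645) = -1.392; 1 − a(z₀+z₁) = 1 − (-0.067)(-1.392) = 0.9067; argument = 0.253 + (-1.392)/0.9067 = -1.2822 → -1.28.
α₁ = Φ(-1.28) = 0.1003; rank = round(100 × 0.1003) = 10; θ*₍10₎ = 193.0.
Upper: z₀ + z₂ = 1.898; 1 − a(z₀+z₂) = 1.1272; argument = 1.9369 → 1.94; α₂ = 0.9738; rank = 97; θ*₍97₎ = 212.4.

(193.0, 212.4)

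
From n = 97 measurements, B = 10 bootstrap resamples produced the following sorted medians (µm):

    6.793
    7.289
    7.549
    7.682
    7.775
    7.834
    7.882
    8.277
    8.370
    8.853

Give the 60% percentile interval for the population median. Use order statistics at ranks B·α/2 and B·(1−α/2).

α = 0.40; lower rank = 10 × 0.200 = 2; upper rank = 10 × 0.800 = 8.
The 2nd smallest replicate is 7.289; the 8th is 8.277.

(7.289, 8.277)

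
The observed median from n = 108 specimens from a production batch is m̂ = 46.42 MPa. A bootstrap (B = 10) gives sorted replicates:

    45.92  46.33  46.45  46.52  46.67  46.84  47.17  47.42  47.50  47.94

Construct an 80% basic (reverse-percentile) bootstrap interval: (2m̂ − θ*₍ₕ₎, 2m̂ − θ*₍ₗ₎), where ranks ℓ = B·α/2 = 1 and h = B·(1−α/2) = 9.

Percentile endpoints at ranks 1 and 9: θ*₍1₎ = 45.92, θ*₍9₎ = 47.50.
Basic interval reflects these around m̂:
  lower = 2 × 46.42 − 47.50 = 45.34
  upper = 2 × 46.42 − 45.92 = 46.92

(45.34, 46.92)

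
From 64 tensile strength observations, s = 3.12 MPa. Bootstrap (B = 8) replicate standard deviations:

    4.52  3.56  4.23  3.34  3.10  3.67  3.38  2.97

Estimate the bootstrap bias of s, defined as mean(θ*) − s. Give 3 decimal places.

bias = +0.476

mean(θ*) = (4.52 + 3.56 + 4.23 + 3.34 + 3.10 + 3.67 + 3.38 + 2.97) / 8 = 3.5962
bias = 3.5962 − 3.12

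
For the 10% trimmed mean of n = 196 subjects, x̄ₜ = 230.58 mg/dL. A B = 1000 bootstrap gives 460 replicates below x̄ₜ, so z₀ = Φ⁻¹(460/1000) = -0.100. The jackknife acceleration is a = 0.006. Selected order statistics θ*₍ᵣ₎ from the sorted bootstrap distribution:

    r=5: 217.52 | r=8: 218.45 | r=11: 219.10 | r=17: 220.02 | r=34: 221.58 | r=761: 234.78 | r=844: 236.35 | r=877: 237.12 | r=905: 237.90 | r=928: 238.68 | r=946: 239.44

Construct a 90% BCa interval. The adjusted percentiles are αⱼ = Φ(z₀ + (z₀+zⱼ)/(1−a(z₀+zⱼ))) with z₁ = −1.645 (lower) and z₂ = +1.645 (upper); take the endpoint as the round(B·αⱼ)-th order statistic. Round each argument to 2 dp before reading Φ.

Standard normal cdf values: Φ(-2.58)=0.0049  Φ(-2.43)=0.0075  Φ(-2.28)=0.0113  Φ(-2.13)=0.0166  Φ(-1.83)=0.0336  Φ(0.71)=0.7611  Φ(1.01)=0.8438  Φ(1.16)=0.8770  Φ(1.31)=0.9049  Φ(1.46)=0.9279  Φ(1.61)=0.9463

(221.58, 238.68)

Lower: z₀ + z₁ = -0.100 + (-1.645) = -1.745; 1 − a(z₀+z₁) = 1 − (0.006)(-1.745) = 1.0105; argument = -0.100 + (-1.745)/1.0105 = -1.8269 → -1.83.
α₁ = Φ(-1.83) = 0.0336; rank = round(1000 × 0.0336) = 34; θ*₍34₎ = 221.58.
Upper: z₀ + z₂ = 1.545; 1 − a(z₀+z₂) = 0.9907; argument = 1.4595 → 1.46; α₂ = 0.9279; rank = 928; θ*₍928₎ = 238.68.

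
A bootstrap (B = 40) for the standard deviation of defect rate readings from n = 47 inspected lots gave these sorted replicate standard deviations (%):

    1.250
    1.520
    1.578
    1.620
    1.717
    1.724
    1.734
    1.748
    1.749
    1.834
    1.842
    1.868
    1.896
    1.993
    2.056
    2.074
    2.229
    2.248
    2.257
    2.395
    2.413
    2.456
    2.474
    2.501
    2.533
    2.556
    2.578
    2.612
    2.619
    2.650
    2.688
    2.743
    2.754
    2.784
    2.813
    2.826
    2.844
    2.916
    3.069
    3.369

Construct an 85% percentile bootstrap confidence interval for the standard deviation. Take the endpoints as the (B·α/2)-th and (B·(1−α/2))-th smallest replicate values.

α = 0.15; lower rank = 40 × 0.075 = 3; upper rank = 40 × 0.925 = 37.
The 3rd smallest replicate is 1.578; the 37th is 2.844.

(1.578, 2.844)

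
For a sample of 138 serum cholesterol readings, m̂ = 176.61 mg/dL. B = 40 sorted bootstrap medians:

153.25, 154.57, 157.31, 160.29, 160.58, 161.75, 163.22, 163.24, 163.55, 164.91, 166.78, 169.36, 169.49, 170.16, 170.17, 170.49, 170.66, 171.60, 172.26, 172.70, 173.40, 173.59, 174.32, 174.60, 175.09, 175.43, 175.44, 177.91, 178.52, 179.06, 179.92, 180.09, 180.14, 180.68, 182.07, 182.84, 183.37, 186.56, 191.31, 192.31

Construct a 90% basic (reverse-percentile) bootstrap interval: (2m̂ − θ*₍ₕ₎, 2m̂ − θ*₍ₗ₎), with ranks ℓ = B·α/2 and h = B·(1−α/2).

(166.66, 198.65)

Percentile endpoints at ranks 2 and 38: θ*₍2₎ = 154.57, θ*₍38₎ = 186.56.
Basic interval reflects these around m̂:
  lower = 2 × 176.61 − 186.56 = 166.66
  upper = 2 × 176.61 − 154.57 = 198.65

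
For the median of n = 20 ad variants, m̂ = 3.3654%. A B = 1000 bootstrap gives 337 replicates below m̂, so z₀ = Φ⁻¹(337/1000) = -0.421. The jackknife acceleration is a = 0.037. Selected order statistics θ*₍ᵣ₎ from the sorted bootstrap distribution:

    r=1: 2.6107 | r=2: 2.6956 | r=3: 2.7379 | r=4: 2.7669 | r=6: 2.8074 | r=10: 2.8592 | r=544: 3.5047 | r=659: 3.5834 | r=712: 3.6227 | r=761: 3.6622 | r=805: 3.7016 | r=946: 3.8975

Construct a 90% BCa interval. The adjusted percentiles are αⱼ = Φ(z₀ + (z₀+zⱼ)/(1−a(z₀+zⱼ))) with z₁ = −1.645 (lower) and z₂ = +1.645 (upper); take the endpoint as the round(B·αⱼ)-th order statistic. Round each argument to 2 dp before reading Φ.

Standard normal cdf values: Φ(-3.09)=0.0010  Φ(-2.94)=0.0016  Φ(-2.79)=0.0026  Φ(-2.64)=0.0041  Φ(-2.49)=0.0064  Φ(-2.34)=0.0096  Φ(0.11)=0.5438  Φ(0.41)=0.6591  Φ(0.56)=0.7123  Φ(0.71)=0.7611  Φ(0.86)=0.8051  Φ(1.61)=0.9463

Lower: z₀ + z₁ = -0.421 + (-1.645) = -2.066; 1 − a(z₀+z₁) = 1 − (0.037)(-2.066) = 1.0764; argument = -0.421 + (-2.066)/1.0764 = -2.3403 → -2.34.
α₁ = Φ(-2.34) = 0.0096; rank = round(1000 × 0.0096) = 10; θ*₍10₎ = 2.8592.
Upper: z₀ + z₂ = 1.224; 1 − a(z₀+z₂) = 0.9547; argument = 0.8611 → 0.86; α₂ = 0.8051; rank = 805; θ*₍805₎ = 3.7016.

(2.8592, 3.7016)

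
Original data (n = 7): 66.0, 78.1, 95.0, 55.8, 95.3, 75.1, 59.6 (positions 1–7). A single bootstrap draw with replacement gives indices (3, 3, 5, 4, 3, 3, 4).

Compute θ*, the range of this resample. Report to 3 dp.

θ* = 39.500

Resample values: 95.0, 95.0, 95.3, 55.8, 95.0, 95.0, 55.8.
Range = 95.3 − 55.8 = 39.500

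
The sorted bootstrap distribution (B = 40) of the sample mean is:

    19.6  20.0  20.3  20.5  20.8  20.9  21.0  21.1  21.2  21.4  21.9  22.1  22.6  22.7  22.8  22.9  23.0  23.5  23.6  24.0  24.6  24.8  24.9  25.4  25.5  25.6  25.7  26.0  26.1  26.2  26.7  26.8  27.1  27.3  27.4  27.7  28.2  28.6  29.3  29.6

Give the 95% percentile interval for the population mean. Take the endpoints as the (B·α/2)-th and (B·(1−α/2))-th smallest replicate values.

α = 0.05; lower rank = 40 × 0.025 = 1; upper rank = 40 × 0.975 = 39.
The 1st smallest replicate is 19.6; the 39th is 29.3.

(19.6, 29.3)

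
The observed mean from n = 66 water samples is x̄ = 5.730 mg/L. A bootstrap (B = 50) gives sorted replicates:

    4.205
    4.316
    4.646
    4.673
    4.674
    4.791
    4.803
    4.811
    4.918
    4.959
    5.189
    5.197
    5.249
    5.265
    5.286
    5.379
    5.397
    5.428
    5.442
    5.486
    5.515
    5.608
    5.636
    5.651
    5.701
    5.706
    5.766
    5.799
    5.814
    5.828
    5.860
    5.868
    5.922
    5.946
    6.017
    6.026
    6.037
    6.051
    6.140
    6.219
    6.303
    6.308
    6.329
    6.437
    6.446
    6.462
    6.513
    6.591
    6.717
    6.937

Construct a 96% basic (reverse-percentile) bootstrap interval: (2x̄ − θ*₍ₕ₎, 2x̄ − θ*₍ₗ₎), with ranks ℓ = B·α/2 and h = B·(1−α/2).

Percentile endpoints at ranks 1 and 49: θ*₍1₎ = 4.205, θ*₍49₎ = 6.717.
Basic interval reflects these around x̄:
  lower = 2 × 5.730 − 6.717 = 4.743
  upper = 2 × 5.730 − 4.205 = 7.255

(4.743, 7.255)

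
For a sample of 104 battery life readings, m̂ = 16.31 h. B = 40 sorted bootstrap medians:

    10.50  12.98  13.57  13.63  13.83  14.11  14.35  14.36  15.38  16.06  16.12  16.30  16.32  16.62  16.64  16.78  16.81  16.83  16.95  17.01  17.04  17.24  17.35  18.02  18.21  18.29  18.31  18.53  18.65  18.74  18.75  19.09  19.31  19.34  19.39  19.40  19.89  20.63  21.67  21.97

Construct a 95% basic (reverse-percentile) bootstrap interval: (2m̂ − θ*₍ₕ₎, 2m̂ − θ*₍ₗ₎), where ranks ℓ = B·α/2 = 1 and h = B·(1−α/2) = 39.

Percentile endpoints at ranks 1 and 39: θ*₍1₎ = 10.50, θ*₍39₎ = 21.67.
Basic interval reflects these around m̂:
  lower = 2 × 16.31 − 21.67 = 10.95
  upper = 2 × 16.31 − 10.50 = 22.12

(10.95, 22.12)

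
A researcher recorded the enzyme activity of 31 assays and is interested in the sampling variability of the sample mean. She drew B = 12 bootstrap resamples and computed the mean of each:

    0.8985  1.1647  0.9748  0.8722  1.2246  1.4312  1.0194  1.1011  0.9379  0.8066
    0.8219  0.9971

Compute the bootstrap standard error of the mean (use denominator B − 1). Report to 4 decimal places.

SE* = 0.1832

Bootstrap SE is the standard deviation of the 12 replicate means.
Mean of replicates: (0.8985 + 1.1647 + 0.9748 + 0.8722 + 1.2246 + 1.4312 + 1.0194 + 1.1011 + 0.9379 + 0.8066 + 0.8219 + 0.9971) / 12 = 12.25000 / 12 = 1.02083
Sum of squared deviations: (−0.12233)² + (+0.14387)² + (−0.04603)² + (−0.14863)² + (+0.20377)² + (+0.41037)² + (−0.00143)² + (+0.08027)² + (−0.08293)² + (−0.21423)² + (−0.19893)² + (−0.02373)² = 0.36915
Variance = 0.36915 / 11 = 0.03356
SE* = √0.03356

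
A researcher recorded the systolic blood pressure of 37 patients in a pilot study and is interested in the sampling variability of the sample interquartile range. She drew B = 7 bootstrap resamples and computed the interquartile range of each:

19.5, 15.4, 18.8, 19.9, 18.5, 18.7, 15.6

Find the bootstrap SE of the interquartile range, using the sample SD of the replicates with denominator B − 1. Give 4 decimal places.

SE* = 1.8137

Bootstrap SE is the standard deviation of the 7 replicate interquartile ranges.
Mean of replicates: (19.5 + 15.4 + 18.8 + 19.9 + 18.5 + 18.7 + 15.6) / 7 = 126.40000 / 7 = 18.05714
Sum of squared deviations: (+1.44286)² + (−2.65714)² + (+0.74286)² + (+1.84286)² + (+0.44286)² + (+0.64286)² + (−2.45714)² = 19.73714
Variance = 19.73714 / 6 = 3.28952
SE* = √3.28952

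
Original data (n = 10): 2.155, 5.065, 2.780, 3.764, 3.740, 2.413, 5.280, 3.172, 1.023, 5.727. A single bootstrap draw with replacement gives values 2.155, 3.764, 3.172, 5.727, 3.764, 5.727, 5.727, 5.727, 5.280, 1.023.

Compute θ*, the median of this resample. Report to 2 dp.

Sorted: 1.023, 2.155, 3.172, 3.764, 3.764, 5.280, 5.727, 5.727, 5.727, 5.727
Median = average of the two middle values = 4.52

θ* = 4.52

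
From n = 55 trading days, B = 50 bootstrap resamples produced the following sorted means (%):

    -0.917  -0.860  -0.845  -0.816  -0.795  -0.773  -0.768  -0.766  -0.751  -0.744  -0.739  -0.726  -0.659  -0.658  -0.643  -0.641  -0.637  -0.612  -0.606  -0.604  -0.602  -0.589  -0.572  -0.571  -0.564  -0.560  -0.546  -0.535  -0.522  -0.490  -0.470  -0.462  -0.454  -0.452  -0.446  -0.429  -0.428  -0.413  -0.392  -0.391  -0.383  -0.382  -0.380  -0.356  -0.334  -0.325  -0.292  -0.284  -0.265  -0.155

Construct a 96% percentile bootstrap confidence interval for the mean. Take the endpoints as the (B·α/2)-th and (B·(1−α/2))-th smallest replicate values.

α = 0.04; lower rank = 50 × 0.020 = 1; upper rank = 50 × 0.980 = 49.
The 1st smallest replicate is -0.917; the 49th is -0.265.

(-0.917, -0.265)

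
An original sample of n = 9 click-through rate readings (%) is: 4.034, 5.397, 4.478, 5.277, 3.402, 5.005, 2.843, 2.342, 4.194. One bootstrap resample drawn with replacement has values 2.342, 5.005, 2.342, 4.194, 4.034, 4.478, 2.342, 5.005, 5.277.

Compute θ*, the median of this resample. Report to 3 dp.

Sorted: 2.342, 2.342, 2.342, 4.034, 4.194, 4.478, 5.005, 5.005, 5.277
Median = middle value = 4.194

θ* = 4.194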